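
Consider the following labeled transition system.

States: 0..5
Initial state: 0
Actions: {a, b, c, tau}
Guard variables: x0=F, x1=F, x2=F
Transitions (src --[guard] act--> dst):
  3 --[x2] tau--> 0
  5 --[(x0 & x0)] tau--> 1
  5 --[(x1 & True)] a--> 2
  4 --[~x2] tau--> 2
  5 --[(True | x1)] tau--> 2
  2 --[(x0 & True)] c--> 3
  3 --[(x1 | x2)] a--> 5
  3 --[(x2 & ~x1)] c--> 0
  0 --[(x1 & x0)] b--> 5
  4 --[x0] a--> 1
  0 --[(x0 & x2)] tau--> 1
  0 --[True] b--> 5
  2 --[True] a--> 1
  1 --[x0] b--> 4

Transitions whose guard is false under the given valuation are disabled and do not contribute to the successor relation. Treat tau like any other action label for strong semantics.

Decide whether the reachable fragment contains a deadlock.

R = {0,1,2,5}
  0: b→5  [deg 1]
  1: ∅  [deadlock]
  2: a→1  [deg 1]
  5: tau→2  [deg 1]
witness 1: b·tau·a

Answer: DEADLOCK at state 1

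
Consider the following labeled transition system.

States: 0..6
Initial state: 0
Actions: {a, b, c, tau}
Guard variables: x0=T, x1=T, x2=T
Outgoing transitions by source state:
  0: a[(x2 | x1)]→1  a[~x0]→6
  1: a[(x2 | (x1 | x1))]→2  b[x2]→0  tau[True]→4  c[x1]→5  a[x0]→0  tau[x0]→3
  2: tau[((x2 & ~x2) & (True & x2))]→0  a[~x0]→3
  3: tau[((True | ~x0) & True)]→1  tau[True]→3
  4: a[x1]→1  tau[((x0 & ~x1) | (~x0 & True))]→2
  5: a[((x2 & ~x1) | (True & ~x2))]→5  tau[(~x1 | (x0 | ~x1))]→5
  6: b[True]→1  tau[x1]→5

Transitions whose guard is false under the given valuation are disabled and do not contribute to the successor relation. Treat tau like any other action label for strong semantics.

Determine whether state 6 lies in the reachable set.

Answer: UNREACHABLE

Working:
Guard filter leaves 13 enabled edge(s).
L0 = {0}
L1 = {1}  cumulative {0,1}
L2 = {2,3,4,5}  cumulative {0,1,2,3,4,5}
Reach set: {0,1,2,3,4,5}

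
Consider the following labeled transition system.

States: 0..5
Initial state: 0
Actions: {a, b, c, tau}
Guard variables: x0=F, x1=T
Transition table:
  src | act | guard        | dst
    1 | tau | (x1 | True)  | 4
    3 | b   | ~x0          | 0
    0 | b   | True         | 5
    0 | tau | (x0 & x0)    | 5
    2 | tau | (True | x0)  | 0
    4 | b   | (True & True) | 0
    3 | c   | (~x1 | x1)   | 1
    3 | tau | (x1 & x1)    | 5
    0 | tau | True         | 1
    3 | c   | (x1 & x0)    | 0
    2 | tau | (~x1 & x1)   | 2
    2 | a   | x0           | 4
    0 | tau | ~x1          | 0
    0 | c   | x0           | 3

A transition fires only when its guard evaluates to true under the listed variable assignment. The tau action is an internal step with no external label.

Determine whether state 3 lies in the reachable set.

Answer: UNREACHABLE

Analysis:
8 transition(s) survive guard evaluation.
depth 0: {0}
depth 1: {1,5}  total {0,1,5}
depth 2: {4}  total {0,1,4,5}
Reachable = {0,1,4,5}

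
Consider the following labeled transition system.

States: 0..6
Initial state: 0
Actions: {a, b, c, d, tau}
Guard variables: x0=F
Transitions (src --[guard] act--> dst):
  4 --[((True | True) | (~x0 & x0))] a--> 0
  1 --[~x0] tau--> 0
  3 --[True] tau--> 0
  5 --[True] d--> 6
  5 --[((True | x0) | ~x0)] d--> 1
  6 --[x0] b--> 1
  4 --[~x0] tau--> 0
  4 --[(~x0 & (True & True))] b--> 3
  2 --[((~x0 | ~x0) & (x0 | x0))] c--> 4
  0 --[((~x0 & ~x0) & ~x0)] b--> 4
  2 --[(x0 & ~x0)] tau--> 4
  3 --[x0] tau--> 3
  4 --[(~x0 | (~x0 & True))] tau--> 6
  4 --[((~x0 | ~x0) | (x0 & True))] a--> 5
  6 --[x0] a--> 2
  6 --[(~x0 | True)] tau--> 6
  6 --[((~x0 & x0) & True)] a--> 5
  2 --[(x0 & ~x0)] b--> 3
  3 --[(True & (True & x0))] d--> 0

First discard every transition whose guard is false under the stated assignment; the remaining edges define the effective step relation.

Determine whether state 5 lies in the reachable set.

Answer: REACHABLE

Working:
After dropping false guards: 11 live edges.
L0 = {0}
L1 = {4}  total {0,4}
L2 = {3,5,6}  total {0,3,4,5,6}
L3 = {1}  total {0,1,3,4,5,6}
Reach set: {0,1,3,4,5,6}
trace reaching 5: b·a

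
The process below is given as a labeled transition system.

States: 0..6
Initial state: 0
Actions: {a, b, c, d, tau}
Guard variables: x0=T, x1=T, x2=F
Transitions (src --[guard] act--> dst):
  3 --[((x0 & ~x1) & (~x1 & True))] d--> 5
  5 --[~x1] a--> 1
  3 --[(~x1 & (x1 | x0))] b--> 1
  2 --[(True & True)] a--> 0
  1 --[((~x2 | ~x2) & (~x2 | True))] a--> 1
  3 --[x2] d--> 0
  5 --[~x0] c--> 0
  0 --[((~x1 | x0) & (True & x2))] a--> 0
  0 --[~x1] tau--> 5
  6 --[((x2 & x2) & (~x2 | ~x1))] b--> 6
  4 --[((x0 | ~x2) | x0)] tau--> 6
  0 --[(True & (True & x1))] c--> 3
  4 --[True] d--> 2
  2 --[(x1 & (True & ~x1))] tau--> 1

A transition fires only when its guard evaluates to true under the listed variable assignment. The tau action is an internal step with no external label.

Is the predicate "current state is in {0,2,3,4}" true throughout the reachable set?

Answer: INVARIANT HOLDS

Analysis:
Safe = {0,2,3,4}
Reach set: {0,3}
  0: safe
  3: safe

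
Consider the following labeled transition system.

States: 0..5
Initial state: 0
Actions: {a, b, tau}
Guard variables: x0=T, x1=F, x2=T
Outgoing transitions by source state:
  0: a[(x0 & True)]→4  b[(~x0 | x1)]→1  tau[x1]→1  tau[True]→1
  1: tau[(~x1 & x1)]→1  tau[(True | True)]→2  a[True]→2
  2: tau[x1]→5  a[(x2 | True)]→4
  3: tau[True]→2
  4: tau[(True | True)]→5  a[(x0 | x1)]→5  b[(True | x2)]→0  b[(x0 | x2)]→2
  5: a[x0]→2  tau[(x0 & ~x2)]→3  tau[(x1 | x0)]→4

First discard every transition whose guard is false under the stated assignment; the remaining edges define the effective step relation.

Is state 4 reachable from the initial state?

Guard filter leaves 12 enabled edge(s).
depth 0: {0}
depth 1: {1,4}  total {0,1,4}
depth 2: {2,5}  total {0,1,2,4,5}
R = {0,1,2,4,5}
trace reaching 4: a

Answer: REACHABLE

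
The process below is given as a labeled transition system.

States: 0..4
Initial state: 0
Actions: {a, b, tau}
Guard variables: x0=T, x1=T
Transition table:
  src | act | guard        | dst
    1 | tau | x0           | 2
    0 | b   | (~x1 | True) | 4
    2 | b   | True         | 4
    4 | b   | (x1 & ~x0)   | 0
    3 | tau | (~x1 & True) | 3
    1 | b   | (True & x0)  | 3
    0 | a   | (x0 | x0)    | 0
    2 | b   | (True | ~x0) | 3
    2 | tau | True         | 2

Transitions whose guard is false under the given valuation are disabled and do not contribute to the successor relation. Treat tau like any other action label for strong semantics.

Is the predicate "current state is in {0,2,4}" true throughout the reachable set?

Inv-set: {0,2,4}
R = {0,4}
  0: ✓
  4: ✓

Answer: INVARIANT HOLDS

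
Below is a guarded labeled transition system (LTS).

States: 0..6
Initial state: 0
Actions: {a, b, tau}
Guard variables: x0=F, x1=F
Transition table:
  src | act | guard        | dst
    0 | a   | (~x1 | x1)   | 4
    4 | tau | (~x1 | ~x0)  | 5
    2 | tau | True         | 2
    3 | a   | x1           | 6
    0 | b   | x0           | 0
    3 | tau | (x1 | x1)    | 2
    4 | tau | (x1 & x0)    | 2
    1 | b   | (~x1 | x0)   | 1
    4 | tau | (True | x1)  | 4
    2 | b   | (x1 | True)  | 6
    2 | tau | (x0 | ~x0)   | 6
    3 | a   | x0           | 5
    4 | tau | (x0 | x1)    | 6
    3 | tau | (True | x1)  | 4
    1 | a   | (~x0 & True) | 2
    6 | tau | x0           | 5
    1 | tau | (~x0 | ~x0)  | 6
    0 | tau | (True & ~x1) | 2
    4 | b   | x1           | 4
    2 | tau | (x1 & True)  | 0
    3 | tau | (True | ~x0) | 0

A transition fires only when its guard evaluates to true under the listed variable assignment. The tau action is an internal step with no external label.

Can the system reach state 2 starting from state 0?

After dropping false guards: 12 live edges.
L0 = {0}
L1 = {2,4}  total {0,2,4}
L2 = {5,6}  total {0,2,4,5,6}
R = {0,2,4,5,6}
trace reaching 2: tau

Answer: REACHABLE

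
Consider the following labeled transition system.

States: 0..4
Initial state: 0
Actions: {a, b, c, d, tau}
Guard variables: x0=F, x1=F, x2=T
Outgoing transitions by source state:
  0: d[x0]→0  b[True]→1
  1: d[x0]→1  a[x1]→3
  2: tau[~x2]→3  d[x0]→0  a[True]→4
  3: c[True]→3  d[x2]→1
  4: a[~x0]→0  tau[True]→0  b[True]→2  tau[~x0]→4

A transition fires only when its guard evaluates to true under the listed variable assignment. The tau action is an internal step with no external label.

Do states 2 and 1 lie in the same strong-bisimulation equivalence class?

Answer: NOT BISIMILAR

Analysis:
Compute ~ classes (split until stable):
  P[0] = {{0,1,2,3,4}}
  P[1] = {{0},{1},{2},{3},{4}}
Fixed point at round 2; 5 class(es).
[2]={2}  [1]={1}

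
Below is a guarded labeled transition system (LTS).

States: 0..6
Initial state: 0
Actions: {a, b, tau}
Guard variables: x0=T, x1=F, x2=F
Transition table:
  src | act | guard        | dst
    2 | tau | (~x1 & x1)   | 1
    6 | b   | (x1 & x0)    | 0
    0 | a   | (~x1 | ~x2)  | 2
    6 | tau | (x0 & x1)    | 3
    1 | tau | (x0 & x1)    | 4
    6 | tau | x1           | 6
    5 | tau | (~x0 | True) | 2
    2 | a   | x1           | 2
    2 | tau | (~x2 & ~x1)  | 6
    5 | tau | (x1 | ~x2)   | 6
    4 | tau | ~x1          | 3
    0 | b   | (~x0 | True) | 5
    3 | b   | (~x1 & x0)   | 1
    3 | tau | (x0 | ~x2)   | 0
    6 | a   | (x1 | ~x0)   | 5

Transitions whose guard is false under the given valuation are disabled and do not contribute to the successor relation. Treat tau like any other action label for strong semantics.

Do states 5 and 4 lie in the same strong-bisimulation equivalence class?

Answer: NOT BISIMILAR

Trace:
Compute ~ classes (split until stable):
  P[0] = {{0,1,2,3,4,5,6}}
  P[1] = {{0},{1,6},{2,4,5},{3}}
  P[2] = {{0},{1,6},{2},{3},{4},{5}}
6 equivalence class(es) (converged in 3)
5∈{5}, 4∈{4}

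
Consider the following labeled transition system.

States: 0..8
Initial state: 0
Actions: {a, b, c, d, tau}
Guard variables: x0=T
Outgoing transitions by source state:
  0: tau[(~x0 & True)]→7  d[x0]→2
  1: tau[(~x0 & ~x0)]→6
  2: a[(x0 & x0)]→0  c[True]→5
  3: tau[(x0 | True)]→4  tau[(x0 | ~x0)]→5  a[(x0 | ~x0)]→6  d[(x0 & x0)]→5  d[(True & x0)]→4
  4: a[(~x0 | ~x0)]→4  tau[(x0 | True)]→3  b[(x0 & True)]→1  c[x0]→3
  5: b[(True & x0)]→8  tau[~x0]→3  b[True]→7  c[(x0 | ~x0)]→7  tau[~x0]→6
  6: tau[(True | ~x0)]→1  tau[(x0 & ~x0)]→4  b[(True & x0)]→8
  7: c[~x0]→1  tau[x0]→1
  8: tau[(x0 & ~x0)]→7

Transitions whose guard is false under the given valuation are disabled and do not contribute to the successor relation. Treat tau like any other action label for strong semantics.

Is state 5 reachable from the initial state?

Answer: REACHABLE

Analysis:
17 transition(s) survive guard evaluation.
depth 0: {0}
depth 1: {2}  cumulative {0,2}
depth 2: {5}  cumulative {0,2,5}
depth 3: {7,8}  cumulative {0,2,5,7,8}
depth 4: {1}  cumulative {0,1,2,5,7,8}
Reach set: {0,1,2,5,7,8}
witness 5: d·c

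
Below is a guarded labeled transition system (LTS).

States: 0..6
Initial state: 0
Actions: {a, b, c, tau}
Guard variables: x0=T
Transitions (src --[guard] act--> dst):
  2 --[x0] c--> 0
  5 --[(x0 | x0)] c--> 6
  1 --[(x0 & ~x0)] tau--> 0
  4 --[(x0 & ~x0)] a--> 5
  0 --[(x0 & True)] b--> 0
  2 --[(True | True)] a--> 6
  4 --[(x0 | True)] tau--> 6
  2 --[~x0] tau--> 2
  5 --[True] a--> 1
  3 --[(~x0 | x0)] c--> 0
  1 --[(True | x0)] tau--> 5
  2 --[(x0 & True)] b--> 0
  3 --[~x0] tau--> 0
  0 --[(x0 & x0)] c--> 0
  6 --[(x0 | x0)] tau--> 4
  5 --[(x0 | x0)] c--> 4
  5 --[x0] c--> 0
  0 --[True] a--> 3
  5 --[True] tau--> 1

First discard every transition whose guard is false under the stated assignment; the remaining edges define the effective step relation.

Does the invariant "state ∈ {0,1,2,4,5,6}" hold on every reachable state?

Answer: INVARIANT VIOLATED at state 3

Analysis:
Inv-set: {0,1,2,4,5,6}
Reach set: {0,3}
  0: safe
  3: outside
counterexample path to 3: a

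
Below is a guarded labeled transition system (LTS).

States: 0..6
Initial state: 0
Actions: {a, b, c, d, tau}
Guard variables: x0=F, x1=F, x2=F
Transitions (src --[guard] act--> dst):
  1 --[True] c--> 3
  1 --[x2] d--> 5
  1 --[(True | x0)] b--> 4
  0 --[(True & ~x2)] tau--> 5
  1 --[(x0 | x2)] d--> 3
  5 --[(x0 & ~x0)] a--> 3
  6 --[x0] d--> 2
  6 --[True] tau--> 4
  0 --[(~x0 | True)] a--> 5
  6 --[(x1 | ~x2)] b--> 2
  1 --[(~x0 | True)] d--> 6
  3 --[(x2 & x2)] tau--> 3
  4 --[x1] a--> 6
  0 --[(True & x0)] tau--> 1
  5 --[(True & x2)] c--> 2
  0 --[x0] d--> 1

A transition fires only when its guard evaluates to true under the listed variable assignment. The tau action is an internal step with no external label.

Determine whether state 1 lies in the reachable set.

Answer: UNREACHABLE

Trace:
Guard filter leaves 7 enabled edge(s).
depth 0: {0}
depth 1: {5}  cumulative {0,5}
Reach set: {0,5}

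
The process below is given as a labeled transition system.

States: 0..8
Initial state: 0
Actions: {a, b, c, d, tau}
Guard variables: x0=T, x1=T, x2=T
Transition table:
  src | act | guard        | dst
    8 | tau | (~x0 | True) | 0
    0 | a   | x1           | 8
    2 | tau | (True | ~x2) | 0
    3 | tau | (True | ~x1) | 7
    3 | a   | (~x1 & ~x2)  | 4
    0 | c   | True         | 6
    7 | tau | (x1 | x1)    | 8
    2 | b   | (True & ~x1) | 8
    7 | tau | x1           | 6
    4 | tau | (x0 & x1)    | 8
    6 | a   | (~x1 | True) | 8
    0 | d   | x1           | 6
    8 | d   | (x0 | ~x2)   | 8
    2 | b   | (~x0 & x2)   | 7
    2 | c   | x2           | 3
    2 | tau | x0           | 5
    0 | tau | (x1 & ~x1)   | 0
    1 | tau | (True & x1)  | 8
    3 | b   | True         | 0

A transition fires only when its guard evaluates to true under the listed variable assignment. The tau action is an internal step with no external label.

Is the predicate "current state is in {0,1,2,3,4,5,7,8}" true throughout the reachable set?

Allowed set {0,1,2,3,4,5,7,8}
Reach set: {0,6,8}
  0: ✓
  6: ✗ unsafe
  8: ✓
reach 6 via c — violates

Answer: INVARIANT VIOLATED at state 6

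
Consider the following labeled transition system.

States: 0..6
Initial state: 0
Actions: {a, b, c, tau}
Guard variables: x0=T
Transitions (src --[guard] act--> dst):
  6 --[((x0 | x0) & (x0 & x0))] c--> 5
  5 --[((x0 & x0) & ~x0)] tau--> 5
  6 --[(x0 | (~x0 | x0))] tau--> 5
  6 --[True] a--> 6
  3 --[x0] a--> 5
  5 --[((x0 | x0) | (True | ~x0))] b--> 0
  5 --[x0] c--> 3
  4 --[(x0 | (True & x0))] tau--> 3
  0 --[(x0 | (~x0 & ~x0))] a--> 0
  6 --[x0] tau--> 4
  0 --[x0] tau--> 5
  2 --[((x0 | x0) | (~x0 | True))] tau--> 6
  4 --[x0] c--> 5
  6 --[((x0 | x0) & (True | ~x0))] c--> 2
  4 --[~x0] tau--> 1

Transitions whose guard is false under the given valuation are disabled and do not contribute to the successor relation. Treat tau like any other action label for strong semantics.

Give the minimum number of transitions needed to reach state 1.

Answer: UNREACHABLE

Analysis:
Layered search for 1:
  depth 0: {0}
  depth 1: {5}
  depth 2: {3}
1 never appears.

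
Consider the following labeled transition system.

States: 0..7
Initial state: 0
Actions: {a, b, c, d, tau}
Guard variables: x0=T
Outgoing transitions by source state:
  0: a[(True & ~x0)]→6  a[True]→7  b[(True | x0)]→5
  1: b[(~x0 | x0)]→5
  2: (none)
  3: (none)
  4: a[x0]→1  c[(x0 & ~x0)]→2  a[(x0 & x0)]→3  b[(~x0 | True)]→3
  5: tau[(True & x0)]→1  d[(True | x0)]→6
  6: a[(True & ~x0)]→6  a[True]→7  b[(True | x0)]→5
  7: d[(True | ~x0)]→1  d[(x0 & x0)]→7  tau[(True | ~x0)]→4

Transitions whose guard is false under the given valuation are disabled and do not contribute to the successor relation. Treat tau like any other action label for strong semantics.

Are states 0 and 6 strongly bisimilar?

Bisimulation quotient by refinement:
  round 0: {{0,1,2,3,4,5,6,7}}
  round 1: {{0,4,6},{1},{2,3},{5,7}}
  round 2: {{0,6},{1},{2,3},{4},{5},{7}}
Fixed point at round 3; 6 class(es).
[0]={0,6}  [6]={0,6}

Answer: BISIMILAR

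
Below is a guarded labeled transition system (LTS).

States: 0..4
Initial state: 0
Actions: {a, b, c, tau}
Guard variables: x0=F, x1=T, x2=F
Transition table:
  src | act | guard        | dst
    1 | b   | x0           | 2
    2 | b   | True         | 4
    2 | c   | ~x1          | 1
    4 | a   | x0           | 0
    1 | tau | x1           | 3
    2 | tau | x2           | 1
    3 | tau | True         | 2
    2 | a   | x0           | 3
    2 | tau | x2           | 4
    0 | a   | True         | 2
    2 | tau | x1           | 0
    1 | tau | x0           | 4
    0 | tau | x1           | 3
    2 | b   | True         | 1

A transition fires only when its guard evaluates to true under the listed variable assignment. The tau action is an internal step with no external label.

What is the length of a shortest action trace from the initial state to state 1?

BFS to 1:
  Layer 0: {0}
  Layer 1: {2,3}
  Layer 2: {1,4}
depth(1)=2, e.g. a·b

Answer: 2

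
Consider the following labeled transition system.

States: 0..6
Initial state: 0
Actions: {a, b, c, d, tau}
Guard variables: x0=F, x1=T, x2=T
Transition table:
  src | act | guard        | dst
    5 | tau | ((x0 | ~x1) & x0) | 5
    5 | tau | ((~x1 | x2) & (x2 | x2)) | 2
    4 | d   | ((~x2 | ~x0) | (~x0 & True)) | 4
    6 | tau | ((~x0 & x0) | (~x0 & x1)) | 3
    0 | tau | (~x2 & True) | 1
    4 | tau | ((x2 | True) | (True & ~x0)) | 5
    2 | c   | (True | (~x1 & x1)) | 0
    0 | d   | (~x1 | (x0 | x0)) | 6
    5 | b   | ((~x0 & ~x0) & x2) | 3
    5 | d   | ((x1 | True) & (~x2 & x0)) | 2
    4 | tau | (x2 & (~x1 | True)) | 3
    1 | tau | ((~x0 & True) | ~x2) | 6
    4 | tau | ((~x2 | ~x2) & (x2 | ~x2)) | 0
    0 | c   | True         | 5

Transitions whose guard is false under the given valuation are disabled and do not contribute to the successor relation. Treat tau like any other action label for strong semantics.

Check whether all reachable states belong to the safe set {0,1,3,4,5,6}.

Answer: INVARIANT VIOLATED at state 2

Working:
Safe = {0,1,3,4,5,6}
R = {0,2,3,5}
  0: ✓
  2: VIOLATES
  3: ✓
  5: ✓
counterexample path to 2: c·tau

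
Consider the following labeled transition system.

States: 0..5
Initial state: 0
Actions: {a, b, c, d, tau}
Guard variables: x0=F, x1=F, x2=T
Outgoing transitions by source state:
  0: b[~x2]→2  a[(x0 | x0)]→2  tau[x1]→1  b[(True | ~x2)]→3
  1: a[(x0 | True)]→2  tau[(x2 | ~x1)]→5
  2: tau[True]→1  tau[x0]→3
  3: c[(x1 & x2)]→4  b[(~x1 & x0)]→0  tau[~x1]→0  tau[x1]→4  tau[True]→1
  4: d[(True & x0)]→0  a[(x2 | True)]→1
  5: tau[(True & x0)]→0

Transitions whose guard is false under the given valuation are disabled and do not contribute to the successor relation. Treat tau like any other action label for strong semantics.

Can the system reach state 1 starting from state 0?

Answer: REACHABLE

Analysis:
7 transition(s) survive guard evaluation.
Layer 0: {0}
Layer 1: {3}  now seen {0,3}
Layer 2: {1}  now seen {0,1,3}
Layer 3: {2,5}  now seen {0,1,2,3,5}
R = {0,1,2,3,5}
trace reaching 1: b·tau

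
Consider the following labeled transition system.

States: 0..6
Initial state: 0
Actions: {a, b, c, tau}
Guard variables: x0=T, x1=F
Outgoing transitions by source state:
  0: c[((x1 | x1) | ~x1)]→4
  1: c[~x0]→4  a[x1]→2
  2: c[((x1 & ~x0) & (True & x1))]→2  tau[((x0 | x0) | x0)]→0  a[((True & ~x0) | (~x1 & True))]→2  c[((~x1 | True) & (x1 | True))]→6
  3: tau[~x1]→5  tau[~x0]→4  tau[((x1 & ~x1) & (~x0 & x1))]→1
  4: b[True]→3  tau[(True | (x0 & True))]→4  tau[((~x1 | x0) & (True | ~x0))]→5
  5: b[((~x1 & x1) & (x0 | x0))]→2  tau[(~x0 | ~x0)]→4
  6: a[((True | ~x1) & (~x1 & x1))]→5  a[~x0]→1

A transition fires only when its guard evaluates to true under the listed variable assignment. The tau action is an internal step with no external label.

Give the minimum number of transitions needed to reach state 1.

Layered search for 1:
  Layer 0: {0}
  Layer 1: {4}
  Layer 2: {3,5}
1 never appears.

Answer: UNREACHABLE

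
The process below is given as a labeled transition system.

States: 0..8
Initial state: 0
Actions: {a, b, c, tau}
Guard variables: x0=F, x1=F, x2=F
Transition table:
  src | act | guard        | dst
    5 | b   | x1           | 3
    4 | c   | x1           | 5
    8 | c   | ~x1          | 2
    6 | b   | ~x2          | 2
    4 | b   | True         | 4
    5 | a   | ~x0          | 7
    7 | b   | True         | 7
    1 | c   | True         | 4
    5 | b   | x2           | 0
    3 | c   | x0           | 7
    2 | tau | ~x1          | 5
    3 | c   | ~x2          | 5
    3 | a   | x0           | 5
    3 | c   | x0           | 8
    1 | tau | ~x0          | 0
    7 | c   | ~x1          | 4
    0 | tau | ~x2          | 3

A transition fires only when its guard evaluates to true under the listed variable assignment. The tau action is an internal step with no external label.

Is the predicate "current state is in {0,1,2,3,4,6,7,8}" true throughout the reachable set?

Safe = {0,1,2,3,4,6,7,8}
Reach set: {0,3,4,5,7}
  0: ok
  3: ok
  4: ok
  5: ✗ unsafe
  7: ok
witness against invariant: tau·c → 5

Answer: INVARIANT VIOLATED at state 5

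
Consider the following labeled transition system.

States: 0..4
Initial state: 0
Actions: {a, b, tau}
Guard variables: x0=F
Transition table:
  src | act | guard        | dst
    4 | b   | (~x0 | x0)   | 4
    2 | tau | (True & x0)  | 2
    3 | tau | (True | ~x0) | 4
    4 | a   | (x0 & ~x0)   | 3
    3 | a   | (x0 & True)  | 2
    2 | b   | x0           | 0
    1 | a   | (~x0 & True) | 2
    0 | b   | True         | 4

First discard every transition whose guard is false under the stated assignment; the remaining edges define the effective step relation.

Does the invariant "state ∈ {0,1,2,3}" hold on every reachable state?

Safe = {0,1,2,3}
Reach set: {0,4}
  0: safe
  4: ✗ unsafe
reach 4 via b — violates

Answer: INVARIANT VIOLATED at state 4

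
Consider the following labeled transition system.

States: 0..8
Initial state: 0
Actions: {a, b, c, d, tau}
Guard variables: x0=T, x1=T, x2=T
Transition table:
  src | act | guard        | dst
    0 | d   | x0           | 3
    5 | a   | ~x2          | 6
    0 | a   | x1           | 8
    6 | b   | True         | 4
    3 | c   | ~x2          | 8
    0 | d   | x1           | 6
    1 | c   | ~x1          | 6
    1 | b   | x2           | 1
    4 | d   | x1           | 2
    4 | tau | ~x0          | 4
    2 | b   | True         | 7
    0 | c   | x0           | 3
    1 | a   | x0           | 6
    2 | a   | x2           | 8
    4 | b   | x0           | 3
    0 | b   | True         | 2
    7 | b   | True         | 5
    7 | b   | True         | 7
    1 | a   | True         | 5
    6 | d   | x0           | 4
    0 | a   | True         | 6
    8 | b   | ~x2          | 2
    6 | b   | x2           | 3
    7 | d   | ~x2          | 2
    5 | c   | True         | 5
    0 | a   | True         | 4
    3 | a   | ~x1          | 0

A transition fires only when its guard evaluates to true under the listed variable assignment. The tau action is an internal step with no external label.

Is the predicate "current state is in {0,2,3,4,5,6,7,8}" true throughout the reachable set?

Inv-set: {0,2,3,4,5,6,7,8}
R = {0,2,3,4,5,6,7,8}
  0: ✓
  2: ✓
  3: ✓
  4: ✓
  5: ✓
  6: ✓
  7: ✓
  8: ✓

Answer: INVARIANT HOLDS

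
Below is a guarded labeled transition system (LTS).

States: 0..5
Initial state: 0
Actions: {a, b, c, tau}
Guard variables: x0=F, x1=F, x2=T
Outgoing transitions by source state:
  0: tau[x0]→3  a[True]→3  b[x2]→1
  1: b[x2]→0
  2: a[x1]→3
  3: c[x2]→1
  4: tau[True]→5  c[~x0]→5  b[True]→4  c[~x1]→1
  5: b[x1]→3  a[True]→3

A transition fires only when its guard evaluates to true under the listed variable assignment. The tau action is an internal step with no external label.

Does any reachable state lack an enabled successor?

Reach set: {0,1,3}
  0: a→3  b→1  [2 out]
  1: b→0  [1 out]
  3: c→1  [1 out]

Answer: DEADLOCK-FREE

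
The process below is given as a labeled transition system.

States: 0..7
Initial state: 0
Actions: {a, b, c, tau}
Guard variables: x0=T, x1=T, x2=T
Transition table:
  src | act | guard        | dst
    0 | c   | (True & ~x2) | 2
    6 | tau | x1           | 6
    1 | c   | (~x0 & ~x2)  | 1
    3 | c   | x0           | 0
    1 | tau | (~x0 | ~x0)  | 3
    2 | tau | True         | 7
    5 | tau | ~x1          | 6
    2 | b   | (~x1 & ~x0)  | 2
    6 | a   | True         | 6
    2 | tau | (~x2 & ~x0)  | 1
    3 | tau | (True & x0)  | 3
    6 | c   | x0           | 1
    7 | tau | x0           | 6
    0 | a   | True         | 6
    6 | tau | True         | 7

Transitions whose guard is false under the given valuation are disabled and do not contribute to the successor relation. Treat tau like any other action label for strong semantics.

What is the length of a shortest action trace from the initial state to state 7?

Layered search for 7:
  depth 0: {0}
  depth 1: {6}
  depth 2: {1,7}
depth(7)=2, e.g. a·tau

Answer: 2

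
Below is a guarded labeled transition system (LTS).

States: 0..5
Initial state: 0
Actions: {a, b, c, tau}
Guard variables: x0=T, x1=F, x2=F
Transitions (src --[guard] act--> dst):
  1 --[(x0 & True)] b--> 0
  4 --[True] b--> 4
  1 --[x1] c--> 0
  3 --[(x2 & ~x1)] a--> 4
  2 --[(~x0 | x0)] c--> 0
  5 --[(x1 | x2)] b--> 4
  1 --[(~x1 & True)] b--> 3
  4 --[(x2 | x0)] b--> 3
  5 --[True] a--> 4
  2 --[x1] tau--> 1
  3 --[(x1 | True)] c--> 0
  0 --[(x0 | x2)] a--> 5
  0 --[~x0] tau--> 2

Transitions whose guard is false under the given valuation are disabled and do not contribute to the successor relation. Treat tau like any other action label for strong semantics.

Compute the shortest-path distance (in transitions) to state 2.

Breadth-first toward 2:
  Layer 0: {0}
  Layer 1: {5}
  Layer 2: {4}
  Layer 3: {3}
2 never appears.

Answer: UNREACHABLE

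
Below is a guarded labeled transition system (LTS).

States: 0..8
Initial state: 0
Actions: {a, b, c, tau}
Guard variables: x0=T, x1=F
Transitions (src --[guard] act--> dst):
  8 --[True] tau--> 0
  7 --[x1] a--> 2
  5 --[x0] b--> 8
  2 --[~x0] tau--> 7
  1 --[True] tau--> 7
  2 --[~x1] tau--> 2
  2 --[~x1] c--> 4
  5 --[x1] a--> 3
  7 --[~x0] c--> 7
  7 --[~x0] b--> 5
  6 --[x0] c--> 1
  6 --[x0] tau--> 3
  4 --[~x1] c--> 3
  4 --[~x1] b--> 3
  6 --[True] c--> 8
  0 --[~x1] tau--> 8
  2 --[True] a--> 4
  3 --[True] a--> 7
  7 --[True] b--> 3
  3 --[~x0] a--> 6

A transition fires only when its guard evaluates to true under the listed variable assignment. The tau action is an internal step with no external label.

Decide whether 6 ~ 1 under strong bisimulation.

Bisimulation quotient by refinement:
  round 0: {{0,1,2,3,4,5,6,7,8}}
  round 1: {{0,1,8},{2},{3},{4},{5,7},{6}}
  round 2: {{0,8},{1},{2},{3},{4},{5},{6},{7}}
Fixed point at round 3; 8 class(es).
6∈{6}, 1∈{1}

Answer: NOT BISIMILAR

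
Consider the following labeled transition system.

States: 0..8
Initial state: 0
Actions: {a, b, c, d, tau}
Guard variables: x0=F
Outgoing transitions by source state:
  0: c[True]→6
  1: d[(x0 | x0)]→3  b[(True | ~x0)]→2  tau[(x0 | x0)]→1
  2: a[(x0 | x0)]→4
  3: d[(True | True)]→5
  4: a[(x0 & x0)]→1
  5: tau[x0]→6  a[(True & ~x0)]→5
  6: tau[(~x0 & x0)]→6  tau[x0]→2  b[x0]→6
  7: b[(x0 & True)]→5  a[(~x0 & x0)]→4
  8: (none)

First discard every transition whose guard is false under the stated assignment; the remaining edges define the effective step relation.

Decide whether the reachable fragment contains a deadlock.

Answer: DEADLOCK at state 6

Trace:
Reach set: {0,6}
  0: c→6  [1 out]
  6: ∅  [STUCK]
Path to 6: c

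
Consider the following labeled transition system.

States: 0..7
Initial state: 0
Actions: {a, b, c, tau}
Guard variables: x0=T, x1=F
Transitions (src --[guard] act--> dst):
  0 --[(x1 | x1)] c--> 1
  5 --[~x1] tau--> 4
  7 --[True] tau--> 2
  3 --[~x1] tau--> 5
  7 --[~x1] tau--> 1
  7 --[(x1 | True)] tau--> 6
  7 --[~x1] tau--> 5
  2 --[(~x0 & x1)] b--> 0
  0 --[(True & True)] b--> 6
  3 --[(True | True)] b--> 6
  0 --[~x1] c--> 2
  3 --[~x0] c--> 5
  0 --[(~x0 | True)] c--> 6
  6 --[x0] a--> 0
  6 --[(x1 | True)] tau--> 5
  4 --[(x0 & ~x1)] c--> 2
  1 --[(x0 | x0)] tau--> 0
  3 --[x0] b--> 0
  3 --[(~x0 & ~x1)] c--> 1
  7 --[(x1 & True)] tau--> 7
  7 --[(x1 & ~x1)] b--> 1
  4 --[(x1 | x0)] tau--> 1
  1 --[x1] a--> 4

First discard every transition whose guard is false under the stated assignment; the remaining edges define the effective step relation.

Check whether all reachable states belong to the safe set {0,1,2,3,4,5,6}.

Answer: INVARIANT HOLDS

Analysis:
Safe = {0,1,2,3,4,5,6}
Reach set: {0,1,2,4,5,6}
  0: ✓
  1: ✓
  2: ✓
  4: ✓
  5: ✓
  6: ✓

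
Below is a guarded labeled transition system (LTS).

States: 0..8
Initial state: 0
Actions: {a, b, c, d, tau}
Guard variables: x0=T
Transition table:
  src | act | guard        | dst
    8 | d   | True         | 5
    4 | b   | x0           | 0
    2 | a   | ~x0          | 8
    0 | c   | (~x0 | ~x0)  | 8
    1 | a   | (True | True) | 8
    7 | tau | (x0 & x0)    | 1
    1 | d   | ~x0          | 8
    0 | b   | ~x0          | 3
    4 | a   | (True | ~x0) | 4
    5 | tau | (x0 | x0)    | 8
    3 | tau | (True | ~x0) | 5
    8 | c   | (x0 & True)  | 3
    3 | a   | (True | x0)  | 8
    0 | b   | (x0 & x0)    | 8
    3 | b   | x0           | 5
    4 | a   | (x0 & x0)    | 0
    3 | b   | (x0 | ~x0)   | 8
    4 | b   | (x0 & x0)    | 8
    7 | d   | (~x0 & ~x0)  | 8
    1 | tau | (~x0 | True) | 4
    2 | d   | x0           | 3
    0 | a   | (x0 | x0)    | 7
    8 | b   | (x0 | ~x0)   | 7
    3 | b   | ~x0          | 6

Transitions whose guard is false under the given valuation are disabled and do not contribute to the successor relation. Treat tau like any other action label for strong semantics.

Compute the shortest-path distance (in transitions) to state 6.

Breadth-first toward 6:
  Layer 0: {0}
  Layer 1: {7,8}
  Layer 2: {1,3,5}
  Layer 3: {4}
6 never appears.

Answer: UNREACHABLE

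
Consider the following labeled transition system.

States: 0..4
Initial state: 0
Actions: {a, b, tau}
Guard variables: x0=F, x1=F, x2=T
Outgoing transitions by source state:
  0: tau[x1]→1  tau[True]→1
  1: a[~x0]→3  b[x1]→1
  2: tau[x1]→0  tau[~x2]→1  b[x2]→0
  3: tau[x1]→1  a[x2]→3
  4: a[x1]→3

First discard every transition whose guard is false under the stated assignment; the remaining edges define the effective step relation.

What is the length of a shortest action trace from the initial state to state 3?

Answer: 2

Analysis:
Breadth-first toward 3:
  L0 = {0}
  L1 = {1}
  L2 = {3}
3 enters at depth 2; path tau·a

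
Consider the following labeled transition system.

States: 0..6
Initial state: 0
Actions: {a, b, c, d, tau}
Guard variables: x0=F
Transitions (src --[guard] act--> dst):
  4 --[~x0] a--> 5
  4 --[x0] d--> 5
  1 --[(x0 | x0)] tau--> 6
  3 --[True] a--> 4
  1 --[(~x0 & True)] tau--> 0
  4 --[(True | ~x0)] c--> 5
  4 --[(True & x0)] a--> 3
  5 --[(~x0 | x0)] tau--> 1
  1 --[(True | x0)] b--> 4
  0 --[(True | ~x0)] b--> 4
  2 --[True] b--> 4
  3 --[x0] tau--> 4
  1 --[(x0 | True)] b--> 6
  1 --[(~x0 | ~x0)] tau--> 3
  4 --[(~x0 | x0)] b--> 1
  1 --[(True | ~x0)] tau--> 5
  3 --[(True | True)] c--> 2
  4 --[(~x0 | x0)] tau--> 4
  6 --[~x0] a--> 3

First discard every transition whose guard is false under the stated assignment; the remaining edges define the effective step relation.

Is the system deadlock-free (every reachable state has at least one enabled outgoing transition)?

Answer: DEADLOCK-FREE

Analysis:
R = {0,1,2,3,4,5,6}
  0: b→4  [1 exit(s)]
  1: b→4  b→6  tau→0  tau→3  tau→5  [5 exit(s)]
  2: b→4  [1 exit(s)]
  3: a→4  c→2  [2 exit(s)]
  4: a→5  b→1  c→5  tau→4  [4 exit(s)]
  5: tau→1  [1 exit(s)]
  6: a→3  [1 exit(s)]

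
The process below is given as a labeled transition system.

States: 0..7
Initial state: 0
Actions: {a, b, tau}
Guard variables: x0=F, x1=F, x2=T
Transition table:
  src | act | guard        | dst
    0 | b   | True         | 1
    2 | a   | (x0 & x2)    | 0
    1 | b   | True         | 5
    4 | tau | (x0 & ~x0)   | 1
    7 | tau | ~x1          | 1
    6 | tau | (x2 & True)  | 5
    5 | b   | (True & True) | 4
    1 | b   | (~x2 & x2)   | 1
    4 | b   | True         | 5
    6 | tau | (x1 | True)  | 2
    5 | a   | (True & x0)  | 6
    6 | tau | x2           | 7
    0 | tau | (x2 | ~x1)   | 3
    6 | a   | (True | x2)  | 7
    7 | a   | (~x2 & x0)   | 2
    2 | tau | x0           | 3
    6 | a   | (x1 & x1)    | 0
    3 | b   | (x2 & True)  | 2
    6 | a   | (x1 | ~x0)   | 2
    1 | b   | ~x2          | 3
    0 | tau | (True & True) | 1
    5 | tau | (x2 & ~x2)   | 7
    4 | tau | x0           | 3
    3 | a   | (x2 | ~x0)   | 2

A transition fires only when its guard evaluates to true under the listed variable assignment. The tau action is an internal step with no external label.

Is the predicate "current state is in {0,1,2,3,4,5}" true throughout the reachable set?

Answer: INVARIANT HOLDS

Trace:
Safe = {0,1,2,3,4,5}
Reachable = {0,1,2,3,4,5}
  0: safe
  1: safe
  2: safe
  3: safe
  4: safe
  5: safe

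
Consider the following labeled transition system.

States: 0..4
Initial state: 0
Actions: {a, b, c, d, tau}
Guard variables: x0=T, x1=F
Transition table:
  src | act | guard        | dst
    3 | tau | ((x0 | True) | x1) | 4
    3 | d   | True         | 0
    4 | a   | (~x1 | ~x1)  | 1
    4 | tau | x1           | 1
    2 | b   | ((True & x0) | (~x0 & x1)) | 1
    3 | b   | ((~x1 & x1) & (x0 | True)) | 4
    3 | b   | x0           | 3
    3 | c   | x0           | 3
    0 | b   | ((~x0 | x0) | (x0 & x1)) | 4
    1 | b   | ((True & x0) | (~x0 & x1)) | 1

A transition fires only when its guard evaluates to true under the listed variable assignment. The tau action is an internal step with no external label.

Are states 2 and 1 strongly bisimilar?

Answer: BISIMILAR

Analysis:
Compute ~ classes (split until stable):
  round 0: {{0,1,2,3,4}}
  round 1: {{0,1,2},{3},{4}}
  round 2: {{0},{1,2},{3},{4}}
4 equivalence class(es) (converged in 3)
class of 2: {1,2}; class of 1: {1,2}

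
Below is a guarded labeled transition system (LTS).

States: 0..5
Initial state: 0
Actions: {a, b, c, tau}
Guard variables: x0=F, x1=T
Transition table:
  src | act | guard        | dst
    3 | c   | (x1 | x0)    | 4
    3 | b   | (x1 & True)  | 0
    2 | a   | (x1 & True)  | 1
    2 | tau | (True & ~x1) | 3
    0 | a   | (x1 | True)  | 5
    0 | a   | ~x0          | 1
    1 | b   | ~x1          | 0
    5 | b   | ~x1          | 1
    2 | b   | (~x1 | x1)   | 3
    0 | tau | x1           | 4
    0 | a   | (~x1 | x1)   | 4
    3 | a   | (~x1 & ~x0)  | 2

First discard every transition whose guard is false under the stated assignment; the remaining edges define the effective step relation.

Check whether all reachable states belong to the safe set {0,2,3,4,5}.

Allowed set {0,2,3,4,5}
Reachable = {0,1,4,5}
  0: ✓
  1: VIOLATES
  4: ✓
  5: ✓
counterexample path to 1: a

Answer: INVARIANT VIOLATED at state 1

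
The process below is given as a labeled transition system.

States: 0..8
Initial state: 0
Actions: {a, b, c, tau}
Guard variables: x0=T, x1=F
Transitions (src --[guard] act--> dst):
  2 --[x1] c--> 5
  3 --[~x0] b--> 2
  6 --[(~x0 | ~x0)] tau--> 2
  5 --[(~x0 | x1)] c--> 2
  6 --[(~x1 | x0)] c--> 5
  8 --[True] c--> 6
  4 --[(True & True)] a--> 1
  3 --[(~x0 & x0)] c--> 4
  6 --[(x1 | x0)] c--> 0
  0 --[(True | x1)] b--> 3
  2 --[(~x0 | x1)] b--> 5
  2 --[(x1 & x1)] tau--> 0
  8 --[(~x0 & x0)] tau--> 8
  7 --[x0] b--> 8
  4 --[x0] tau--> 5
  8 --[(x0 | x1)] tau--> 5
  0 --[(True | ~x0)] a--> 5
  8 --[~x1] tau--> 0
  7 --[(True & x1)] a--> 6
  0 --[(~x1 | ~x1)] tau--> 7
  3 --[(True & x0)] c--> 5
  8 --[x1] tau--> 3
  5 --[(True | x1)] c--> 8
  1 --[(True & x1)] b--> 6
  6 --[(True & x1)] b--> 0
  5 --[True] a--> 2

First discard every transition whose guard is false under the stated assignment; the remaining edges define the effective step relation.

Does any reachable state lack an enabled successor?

Reach set: {0,2,3,5,6,7,8}
  0: a→5  b→3  tau→7  [3 exit(s)]
  2: ∅  [STUCK]
  3: c→5  [1 exit(s)]
  5: a→2  c→8  [2 exit(s)]
  6: c→0  c→5  [2 exit(s)]
  7: b→8  [1 exit(s)]
  8: c→6  tau→0  tau→5  [3 exit(s)]
witness 2: a·a

Answer: DEADLOCK at state 2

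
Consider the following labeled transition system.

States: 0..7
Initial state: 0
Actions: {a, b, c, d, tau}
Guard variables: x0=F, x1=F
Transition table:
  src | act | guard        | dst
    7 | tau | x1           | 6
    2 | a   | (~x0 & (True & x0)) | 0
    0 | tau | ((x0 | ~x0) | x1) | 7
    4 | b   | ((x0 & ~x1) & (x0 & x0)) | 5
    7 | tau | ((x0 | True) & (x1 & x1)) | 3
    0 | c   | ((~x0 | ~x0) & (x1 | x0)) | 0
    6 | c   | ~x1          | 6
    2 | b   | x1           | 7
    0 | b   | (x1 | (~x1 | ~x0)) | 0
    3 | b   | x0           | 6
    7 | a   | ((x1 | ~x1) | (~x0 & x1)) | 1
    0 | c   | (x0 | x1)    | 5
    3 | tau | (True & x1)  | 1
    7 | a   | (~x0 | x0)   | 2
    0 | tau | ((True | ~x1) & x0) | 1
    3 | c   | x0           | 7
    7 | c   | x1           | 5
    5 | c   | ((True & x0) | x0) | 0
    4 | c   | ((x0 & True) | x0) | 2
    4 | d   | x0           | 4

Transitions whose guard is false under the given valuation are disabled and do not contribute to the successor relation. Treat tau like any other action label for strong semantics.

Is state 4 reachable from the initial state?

Answer: UNREACHABLE

Working:
Guard filter leaves 5 enabled edge(s).
L0 = {0}
L1 = {7}  now seen {0,7}
L2 = {1,2}  now seen {0,1,2,7}
Reachable = {0,1,2,7}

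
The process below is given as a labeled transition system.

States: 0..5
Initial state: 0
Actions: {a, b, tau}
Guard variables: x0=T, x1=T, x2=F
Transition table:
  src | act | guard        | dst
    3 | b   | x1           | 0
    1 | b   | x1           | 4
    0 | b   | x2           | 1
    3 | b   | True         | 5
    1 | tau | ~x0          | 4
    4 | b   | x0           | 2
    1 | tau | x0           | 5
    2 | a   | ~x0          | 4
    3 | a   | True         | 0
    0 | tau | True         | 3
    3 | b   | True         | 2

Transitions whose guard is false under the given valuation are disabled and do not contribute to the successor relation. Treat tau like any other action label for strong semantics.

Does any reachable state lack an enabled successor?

Reachable = {0,2,3,5}
  0: tau→3  [1 out]
  2: ∅  [deadlock]
  3: a→0  b→0  b→2  b→5  [4 out]
  5: ∅  [deadlock]
witness 2: tau·b

Answer: DEADLOCK at state 2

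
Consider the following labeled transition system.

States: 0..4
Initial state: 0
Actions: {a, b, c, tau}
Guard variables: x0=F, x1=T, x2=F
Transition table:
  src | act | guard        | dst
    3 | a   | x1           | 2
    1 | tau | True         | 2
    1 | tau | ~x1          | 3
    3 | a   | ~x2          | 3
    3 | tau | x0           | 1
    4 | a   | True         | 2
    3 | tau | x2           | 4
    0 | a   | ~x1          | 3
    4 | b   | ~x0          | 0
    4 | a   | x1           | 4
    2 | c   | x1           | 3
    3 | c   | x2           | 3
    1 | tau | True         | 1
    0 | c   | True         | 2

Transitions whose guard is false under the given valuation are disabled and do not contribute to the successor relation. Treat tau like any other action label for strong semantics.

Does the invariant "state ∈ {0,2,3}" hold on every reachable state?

Answer: INVARIANT HOLDS

Trace:
Safe = {0,2,3}
R = {0,2,3}
  0: ✓
  2: ✓
  3: ✓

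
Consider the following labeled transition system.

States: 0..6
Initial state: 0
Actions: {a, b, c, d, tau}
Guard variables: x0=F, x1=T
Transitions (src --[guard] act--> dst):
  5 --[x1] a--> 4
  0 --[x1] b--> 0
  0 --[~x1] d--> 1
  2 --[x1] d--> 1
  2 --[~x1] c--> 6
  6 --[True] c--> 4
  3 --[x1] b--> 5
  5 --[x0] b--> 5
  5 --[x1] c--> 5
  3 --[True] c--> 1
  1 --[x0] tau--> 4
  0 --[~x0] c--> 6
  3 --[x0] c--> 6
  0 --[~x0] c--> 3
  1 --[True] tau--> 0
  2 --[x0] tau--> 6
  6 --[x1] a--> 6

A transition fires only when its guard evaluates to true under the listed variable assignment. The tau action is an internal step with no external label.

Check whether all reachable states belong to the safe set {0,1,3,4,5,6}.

Answer: INVARIANT HOLDS

Trace:
Safe = {0,1,3,4,5,6}
Reach set: {0,1,3,4,5,6}
  0: safe
  1: safe
  3: safe
  4: safe
  5: safe
  6: safe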